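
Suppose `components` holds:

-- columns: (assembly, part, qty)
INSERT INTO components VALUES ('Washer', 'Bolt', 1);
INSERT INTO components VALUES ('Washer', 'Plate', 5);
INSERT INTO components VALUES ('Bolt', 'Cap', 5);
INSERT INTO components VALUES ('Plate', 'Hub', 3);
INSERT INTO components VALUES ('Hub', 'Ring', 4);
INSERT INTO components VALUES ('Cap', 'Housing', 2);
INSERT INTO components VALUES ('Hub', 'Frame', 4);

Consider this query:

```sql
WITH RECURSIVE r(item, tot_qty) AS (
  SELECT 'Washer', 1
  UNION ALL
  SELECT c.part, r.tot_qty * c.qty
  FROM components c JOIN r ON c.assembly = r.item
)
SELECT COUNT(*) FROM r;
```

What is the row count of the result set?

Base: (Washer, tot_qty=1).
Iteration 1: components of {Washer} -> Bolt = 1*1 = 1, Plate = 1*5 = 5.
Iteration 2: components of {Bolt,Plate} -> Cap = 1*5 = 5, Hub = 5*3 = 15.
Iteration 3: components of {Cap,Hub} -> Frame = 15*4 = 60, Housing = 5*2 = 10, Ring = 15*4 = 60.
Iteration 4: no further components; recursion stops.
Total rows emitted: 8.

8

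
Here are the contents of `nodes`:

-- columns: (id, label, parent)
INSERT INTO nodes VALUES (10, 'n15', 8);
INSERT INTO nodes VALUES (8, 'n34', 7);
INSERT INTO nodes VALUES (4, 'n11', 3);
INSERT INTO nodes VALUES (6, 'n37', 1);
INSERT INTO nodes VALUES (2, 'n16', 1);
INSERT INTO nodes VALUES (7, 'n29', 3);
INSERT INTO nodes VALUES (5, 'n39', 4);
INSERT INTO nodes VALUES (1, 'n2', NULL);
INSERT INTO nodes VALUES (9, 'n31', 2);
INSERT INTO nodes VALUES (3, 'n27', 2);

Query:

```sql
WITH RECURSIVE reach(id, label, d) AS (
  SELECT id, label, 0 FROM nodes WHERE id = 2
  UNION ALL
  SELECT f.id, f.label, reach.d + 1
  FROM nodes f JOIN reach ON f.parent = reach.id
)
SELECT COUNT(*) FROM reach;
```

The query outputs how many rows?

Base: id=2 (n16) at d 0.
Iteration 1: rows with parent in {2} -> n27 (id 3, d 1), n31 (id 9, d 1).
Iteration 2: rows with parent in {3,9} -> n11 (id 4, d 2), n29 (id 7, d 2).
Iteration 3: rows with parent in {4,7} -> n39 (id 5, d 3), n34 (id 8, d 3).
Iteration 4: rows with parent in {5,8} -> n15 (id 10, d 4).
Iteration 5: no rows with parent in {10}; recursion stops.
Total rows emitted: 8.

8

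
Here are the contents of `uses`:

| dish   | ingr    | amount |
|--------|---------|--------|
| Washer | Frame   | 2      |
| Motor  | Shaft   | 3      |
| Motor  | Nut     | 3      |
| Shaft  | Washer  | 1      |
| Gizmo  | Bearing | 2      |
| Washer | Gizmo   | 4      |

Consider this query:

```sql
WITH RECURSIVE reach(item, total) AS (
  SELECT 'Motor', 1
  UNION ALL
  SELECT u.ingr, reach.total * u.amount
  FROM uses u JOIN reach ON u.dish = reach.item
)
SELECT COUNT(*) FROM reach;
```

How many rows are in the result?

7

Base: (Motor, total=1).
Iteration 1: components of {Motor} -> Nut = 1*3 = 3, Shaft = 1*3 = 3.
Iteration 2: components of {Nut,Shaft} -> Washer = 3*1 = 3.
Iteration 3: components of {Washer} -> Frame = 3*2 = 6, Gizmo = 3*4 = 12.
Iteration 4: components of {Frame,Gizmo} -> Bearing = 12*2 = 24.
Iteration 5: no further components; recursion stops.
Total rows emitted: 7.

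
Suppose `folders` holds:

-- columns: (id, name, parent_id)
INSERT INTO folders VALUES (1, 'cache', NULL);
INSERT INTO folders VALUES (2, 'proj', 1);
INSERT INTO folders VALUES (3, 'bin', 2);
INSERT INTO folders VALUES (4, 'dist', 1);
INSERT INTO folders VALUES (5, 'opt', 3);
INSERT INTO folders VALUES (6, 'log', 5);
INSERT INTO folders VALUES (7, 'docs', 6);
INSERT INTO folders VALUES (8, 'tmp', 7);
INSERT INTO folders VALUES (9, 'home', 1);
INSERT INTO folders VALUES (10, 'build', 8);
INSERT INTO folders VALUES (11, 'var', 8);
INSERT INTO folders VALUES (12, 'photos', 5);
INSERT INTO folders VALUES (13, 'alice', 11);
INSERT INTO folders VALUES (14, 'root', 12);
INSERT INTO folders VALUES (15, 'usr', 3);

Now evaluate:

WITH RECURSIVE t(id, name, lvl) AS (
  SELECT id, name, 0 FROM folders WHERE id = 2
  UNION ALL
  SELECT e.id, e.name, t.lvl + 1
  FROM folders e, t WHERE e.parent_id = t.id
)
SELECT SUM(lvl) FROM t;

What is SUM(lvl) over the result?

Base: id=2 (proj) at lvl 0.
Iteration 1: rows with parent_id in {2} -> bin (id 3, lvl 1).
Iteration 2: rows with parent_id in {3} -> opt (id 5, lvl 2), usr (id 15, lvl 2).
Iteration 3: rows with parent_id in {5,15} -> log (id 6, lvl 3), photos (id 12, lvl 3).
Iteration 4: rows with parent_id in {6,12} -> docs (id 7, lvl 4), root (id 14, lvl 4).
Iteration 5: rows with parent_id in {7,14} -> tmp (id 8, lvl 5).
Iteration 6: rows with parent_id in {8} -> build (id 10, lvl 6), var (id 11, lvl 6).
Iteration 7: rows with parent_id in {10,11} -> alice (id 13, lvl 7).
Iteration 8: no rows with parent_id in {13}; recursion stops.
SUM(lvl) = 0 + 1 + 2 + 2 + 3 + 3 + 4 + 4 + 5 + 6 + 6 + 7 = 43.

43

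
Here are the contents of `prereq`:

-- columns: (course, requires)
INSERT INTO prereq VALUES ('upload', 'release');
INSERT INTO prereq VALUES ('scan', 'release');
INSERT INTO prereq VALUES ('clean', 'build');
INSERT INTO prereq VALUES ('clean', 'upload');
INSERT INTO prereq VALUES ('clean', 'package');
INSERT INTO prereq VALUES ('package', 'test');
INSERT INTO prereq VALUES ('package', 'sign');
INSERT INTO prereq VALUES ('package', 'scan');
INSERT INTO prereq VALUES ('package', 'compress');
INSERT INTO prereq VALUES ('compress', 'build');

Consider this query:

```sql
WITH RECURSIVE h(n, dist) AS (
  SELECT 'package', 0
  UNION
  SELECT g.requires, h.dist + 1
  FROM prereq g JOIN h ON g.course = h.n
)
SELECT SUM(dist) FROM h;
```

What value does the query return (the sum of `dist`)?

Base: (package, dist=0).
Iteration 1: edges from {package} -> (compress, dist=1), (scan, dist=1), (sign, dist=1), (test, dist=1).
Iteration 2: edges from {compress,scan,sign,test} -> (build, dist=2), (release, dist=2).
Iteration 3: no outgoing edges from {build,release}; recursion stops.
SUM(dist) = 0 + 1 + 1 + 1 + 1 + 2 + 2 = 8.

8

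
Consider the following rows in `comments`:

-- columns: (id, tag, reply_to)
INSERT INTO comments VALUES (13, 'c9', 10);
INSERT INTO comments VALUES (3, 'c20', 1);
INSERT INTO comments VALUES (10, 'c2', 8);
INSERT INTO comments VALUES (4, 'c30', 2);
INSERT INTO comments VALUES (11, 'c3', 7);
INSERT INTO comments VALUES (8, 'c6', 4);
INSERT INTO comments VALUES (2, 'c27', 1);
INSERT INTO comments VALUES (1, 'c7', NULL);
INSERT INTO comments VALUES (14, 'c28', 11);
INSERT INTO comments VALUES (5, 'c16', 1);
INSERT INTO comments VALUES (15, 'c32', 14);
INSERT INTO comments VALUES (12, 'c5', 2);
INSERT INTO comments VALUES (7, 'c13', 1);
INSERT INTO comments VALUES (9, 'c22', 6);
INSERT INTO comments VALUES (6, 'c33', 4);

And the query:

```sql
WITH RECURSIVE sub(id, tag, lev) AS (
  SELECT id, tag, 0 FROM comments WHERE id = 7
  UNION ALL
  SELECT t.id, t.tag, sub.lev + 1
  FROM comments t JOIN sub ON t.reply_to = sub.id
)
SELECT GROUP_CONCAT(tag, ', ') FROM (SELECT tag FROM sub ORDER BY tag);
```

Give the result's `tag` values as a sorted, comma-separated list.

c13, c28, c3, c32

Base: id=7 (c13) at lev 0.
Iteration 1: rows with reply_to in {7} -> c3 (id 11, lev 1).
Iteration 2: rows with reply_to in {11} -> c28 (id 14, lev 2).
Iteration 3: rows with reply_to in {14} -> c32 (id 15, lev 3).
Iteration 4: no rows with reply_to in {15}; recursion stops.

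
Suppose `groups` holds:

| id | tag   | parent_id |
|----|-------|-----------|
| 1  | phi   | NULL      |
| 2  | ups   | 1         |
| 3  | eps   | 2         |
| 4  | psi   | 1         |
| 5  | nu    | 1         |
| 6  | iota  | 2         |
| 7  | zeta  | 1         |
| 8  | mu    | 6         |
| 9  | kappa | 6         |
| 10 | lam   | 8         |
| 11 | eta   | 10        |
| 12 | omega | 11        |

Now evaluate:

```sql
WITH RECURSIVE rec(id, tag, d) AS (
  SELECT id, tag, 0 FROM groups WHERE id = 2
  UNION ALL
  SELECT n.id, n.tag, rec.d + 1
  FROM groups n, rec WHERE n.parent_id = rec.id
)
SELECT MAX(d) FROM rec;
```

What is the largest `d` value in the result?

Base: id=2 (ups) at d 0.
Iteration 1: rows with parent_id in {2} -> eps (id 3, d 1), iota (id 6, d 1).
Iteration 2: rows with parent_id in {3,6} -> mu (id 8, d 2), kappa (id 9, d 2).
Iteration 3: rows with parent_id in {8,9} -> lam (id 10, d 3).
Iteration 4: rows with parent_id in {10} -> eta (id 11, d 4).
Iteration 5: rows with parent_id in {11} -> omega (id 12, d 5).
Iteration 6: no rows with parent_id in {12}; recursion stops.
d values: 0, 1, 1, 2, 2, 3, 4, 5; the maximum is 5.

5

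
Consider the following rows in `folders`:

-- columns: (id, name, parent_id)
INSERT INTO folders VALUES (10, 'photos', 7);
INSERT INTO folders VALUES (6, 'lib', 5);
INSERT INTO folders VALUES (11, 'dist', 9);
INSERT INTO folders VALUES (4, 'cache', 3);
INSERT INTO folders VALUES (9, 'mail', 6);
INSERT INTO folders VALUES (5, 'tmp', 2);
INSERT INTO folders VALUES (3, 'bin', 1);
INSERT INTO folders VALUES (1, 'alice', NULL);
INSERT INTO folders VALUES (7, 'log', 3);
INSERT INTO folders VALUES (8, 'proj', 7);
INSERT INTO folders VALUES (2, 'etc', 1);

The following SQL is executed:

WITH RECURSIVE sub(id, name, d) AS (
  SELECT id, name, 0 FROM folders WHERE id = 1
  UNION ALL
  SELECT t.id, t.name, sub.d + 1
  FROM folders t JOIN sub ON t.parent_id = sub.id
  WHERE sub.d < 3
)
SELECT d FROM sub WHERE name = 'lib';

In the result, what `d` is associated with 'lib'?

3

Base: id=1 (alice) at d 0.
Iteration 1: rows with parent_id in {1} -> etc (id 2, d 1), bin (id 3, d 1).
Iteration 2: rows with parent_id in {2,3} -> cache (id 4, d 2), tmp (id 5, d 2), log (id 7, d 2).
Iteration 3: rows with parent_id in {4,5,7} -> lib (id 6, d 3), proj (id 8, d 3), photos (id 10, d 3).
Iteration 4: d < 3 fails for all current rows; recursion stops.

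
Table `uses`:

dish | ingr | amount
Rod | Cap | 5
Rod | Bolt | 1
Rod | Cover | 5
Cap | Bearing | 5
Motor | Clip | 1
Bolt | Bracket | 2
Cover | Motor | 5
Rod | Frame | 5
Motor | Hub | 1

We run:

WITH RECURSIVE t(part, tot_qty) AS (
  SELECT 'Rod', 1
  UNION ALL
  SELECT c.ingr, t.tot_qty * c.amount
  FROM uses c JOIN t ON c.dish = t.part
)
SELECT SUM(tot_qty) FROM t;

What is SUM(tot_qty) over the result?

119

Base: (Rod, tot_qty=1).
Iteration 1: components of {Rod} -> Bolt = 1*1 = 1, Cap = 1*5 = 5, Cover = 1*5 = 5, Frame = 1*5 = 5.
Iteration 2: components of {Bolt,Cap,Cover,Frame} -> Bearing = 5*5 = 25, Bracket = 1*2 = 2, Motor = 5*5 = 25.
Iteration 3: components of {Bearing,Bracket,Motor} -> Clip = 25*1 = 25, Hub = 25*1 = 25.
Iteration 4: no further components; recursion stops.
SUM(tot_qty) = 1 + 1 + 5 + 5 + 5 + 2 + 25 + 25 + 25 + 25 = 119.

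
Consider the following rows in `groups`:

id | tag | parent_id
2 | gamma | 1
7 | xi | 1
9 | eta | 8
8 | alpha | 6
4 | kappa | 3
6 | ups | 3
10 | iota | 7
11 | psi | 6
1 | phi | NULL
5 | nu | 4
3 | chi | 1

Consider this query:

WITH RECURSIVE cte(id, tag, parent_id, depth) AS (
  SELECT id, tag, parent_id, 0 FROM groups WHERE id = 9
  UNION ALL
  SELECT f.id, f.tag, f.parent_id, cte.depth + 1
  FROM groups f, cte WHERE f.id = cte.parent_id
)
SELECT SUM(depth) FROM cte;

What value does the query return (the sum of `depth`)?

Base: id=9 (eta), parent_id=8, depth 0.
Iteration 1: join on id=8 -> alpha (id 8, parent_id=6, depth 1).
Iteration 2: join on id=6 -> ups (id 6, parent_id=3, depth 2).
Iteration 3: join on id=3 -> chi (id 3, parent_id=1, depth 3).
Iteration 4: join on id=1 -> phi (id 1, parent_id=NULL, depth 4).
Iteration 5: parent_id is NULL; no match; recursion stops.
SUM(depth) = 0 + 1 + 2 + 3 + 4 = 10.

10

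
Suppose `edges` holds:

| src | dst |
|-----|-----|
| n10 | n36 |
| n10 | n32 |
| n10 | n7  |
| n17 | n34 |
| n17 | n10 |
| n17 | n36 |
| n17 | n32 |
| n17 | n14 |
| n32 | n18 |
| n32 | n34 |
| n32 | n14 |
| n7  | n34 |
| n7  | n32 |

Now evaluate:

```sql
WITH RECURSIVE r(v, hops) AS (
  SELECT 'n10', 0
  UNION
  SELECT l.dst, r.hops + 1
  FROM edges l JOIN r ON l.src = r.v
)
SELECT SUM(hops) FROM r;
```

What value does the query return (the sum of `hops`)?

20

Base: (n10, hops=0).
Iteration 1: edges from {n10} -> (n32, hops=1), (n36, hops=1), (n7, hops=1).
Iteration 2: edges from {n32,n36,n7} -> (n14, hops=2), (n18, hops=2), (n32, hops=2), (n34, hops=2). [UNION drops 1 duplicate row(s)]
Iteration 3: edges from {n14,n18,n32,n34} -> (n14, hops=3), (n18, hops=3), (n34, hops=3).
Iteration 4: no outgoing edges from {n14,n18,n34}; recursion stops.
SUM(hops) = 0 + 1 + 1 + 1 + 2 + 2 + 2 + 2 + 3 + 3 + 3 = 20.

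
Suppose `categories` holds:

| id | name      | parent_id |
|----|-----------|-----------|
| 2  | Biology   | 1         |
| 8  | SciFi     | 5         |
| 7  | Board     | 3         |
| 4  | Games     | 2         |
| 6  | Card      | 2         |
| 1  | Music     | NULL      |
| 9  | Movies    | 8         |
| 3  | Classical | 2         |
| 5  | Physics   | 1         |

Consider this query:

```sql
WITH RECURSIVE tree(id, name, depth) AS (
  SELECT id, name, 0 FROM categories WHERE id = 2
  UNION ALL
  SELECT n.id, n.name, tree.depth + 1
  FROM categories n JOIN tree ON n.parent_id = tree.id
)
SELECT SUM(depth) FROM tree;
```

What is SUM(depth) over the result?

Base: id=2 (Biology) at depth 0.
Iteration 1: rows with parent_id in {2} -> Classical (id 3, depth 1), Games (id 4, depth 1), Card (id 6, depth 1).
Iteration 2: rows with parent_id in {3,4,6} -> Board (id 7, depth 2).
Iteration 3: no rows with parent_id in {7}; recursion stops.
SUM(depth) = 0 + 1 + 1 + 1 + 2 = 5.

5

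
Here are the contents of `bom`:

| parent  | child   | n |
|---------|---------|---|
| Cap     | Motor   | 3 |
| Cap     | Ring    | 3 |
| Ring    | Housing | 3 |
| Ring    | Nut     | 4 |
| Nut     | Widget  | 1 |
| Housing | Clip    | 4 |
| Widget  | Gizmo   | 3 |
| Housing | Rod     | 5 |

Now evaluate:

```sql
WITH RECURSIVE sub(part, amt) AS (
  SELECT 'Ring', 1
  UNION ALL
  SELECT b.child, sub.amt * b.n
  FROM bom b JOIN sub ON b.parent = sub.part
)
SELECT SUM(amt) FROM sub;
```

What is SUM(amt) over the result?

51

Base: (Ring, amt=1).
Iteration 1: components of {Ring} -> Housing = 1*3 = 3, Nut = 1*4 = 4.
Iteration 2: components of {Housing,Nut} -> Clip = 3*4 = 12, Rod = 3*5 = 15, Widget = 4*1 = 4.
Iteration 3: components of {Clip,Rod,Widget} -> Gizmo = 4*3 = 12.
Iteration 4: no further components; recursion stops.
SUM(amt) = 1 + 3 + 4 + 12 + 15 + 4 + 12 = 51.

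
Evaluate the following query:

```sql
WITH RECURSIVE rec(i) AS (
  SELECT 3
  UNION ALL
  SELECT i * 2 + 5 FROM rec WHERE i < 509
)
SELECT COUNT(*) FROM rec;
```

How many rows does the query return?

Base: i=3.
Iteration 1: 3 < 509 holds -> i = 3 * 2 + 5 = 11.
Iteration 2: 11 < 509 holds -> i = 11 * 2 + 5 = 27.
Iteration 3: 27 < 509 holds -> i = 27 * 2 + 5 = 59.
Iteration 4: 59 < 509 holds -> i = 59 * 2 + 5 = 123.
Iteration 5: 123 < 509 holds -> i = 123 * 2 + 5 = 251.
Iteration 6: 251 < 509 holds -> i = 251 * 2 + 5 = 507.
Iteration 7: 507 < 509 holds -> i = 507 * 2 + 5 = 1019.
Iteration 8: 1019 < 509 fails; recursion stops.
Total rows emitted: 8.

8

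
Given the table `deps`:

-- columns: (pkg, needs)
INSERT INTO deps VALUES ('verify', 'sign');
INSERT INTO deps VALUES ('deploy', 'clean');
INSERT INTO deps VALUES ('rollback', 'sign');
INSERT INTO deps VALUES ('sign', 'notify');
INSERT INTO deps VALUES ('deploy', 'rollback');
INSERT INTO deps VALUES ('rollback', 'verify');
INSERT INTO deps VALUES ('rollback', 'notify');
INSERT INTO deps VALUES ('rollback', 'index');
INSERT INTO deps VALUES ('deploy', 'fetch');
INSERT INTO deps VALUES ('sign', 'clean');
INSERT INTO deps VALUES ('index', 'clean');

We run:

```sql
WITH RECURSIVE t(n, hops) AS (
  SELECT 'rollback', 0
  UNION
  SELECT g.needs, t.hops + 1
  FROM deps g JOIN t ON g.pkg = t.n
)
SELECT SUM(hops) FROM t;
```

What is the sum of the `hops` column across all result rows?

Base: (rollback, hops=0).
Iteration 1: edges from {rollback} -> (index, hops=1), (notify, hops=1), (sign, hops=1), (verify, hops=1).
Iteration 2: edges from {index,notify,sign,verify} -> (clean, hops=2), (notify, hops=2), (sign, hops=2). [UNION drops 1 duplicate row(s)]
Iteration 3: edges from {clean,notify,sign} -> (clean, hops=3), (notify, hops=3).
Iteration 4: no outgoing edges from {clean,notify}; recursion stops.
SUM(hops) = 0 + 1 + 1 + 1 + 1 + 2 + 2 + 2 + 3 + 3 = 16.

16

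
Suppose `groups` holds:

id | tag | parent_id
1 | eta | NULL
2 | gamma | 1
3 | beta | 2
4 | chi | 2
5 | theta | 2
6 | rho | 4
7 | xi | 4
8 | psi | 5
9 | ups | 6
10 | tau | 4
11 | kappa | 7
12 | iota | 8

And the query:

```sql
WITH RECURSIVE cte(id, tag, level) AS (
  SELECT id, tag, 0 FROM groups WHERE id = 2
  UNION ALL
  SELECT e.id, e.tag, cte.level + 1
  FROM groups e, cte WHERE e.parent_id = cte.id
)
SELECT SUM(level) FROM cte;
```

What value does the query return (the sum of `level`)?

Base: id=2 (gamma) at level 0.
Iteration 1: rows with parent_id in {2} -> beta (id 3, level 1), chi (id 4, level 1), theta (id 5, level 1).
Iteration 2: rows with parent_id in {3,4,5} -> rho (id 6, level 2), xi (id 7, level 2), psi (id 8, level 2), tau (id 10, level 2).
Iteration 3: rows with parent_id in {6,7,8,10} -> ups (id 9, level 3), kappa (id 11, level 3), iota (id 12, level 3).
Iteration 4: no rows with parent_id in {9,11,12}; recursion stops.
SUM(level) = 0 + 1 + 1 + 1 + 2 + 2 + 2 + 2 + 3 + 3 + 3 = 20.

20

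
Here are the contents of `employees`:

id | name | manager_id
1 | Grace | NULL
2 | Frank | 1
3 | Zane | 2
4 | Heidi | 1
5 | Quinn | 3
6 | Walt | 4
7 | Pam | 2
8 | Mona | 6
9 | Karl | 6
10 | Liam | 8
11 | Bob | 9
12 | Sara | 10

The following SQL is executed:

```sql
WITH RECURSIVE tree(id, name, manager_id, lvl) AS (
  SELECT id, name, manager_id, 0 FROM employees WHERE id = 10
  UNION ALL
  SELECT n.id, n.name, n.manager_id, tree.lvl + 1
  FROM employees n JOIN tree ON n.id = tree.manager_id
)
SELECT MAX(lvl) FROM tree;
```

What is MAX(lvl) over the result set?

4

Base: id=10 (Liam), manager_id=8, lvl 0.
Iteration 1: join on id=8 -> Mona (id 8, manager_id=6, lvl 1).
Iteration 2: join on id=6 -> Walt (id 6, manager_id=4, lvl 2).
Iteration 3: join on id=4 -> Heidi (id 4, manager_id=1, lvl 3).
Iteration 4: join on id=1 -> Grace (id 1, manager_id=NULL, lvl 4).
Iteration 5: manager_id is NULL; no match; recursion stops.
lvl values: 0, 1, 2, 3, 4; the maximum is 4.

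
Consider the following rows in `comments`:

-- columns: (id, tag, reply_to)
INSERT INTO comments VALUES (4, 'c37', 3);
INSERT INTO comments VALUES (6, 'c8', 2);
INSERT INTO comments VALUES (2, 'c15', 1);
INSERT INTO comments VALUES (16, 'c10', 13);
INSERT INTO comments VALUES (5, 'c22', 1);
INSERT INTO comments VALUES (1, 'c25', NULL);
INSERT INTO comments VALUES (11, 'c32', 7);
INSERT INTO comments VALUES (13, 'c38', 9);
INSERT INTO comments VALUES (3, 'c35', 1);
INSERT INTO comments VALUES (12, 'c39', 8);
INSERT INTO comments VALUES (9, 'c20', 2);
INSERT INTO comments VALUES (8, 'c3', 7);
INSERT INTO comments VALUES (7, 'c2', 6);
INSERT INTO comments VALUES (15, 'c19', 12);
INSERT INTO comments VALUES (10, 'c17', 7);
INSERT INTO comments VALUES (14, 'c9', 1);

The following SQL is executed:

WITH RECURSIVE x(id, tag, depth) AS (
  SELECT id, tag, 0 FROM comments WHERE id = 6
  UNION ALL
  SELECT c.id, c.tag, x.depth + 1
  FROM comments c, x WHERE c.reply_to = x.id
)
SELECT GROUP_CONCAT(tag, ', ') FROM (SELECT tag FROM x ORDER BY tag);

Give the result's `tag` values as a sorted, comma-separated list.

Base: id=6 (c8) at depth 0.
Iteration 1: rows with reply_to in {6} -> c2 (id 7, depth 1).
Iteration 2: rows with reply_to in {7} -> c3 (id 8, depth 2), c17 (id 10, depth 2), c32 (id 11, depth 2).
Iteration 3: rows with reply_to in {8,10,11} -> c39 (id 12, depth 3).
Iteration 4: rows with reply_to in {12} -> c19 (id 15, depth 4).
Iteration 5: no rows with reply_to in {15}; recursion stops.

c17, c19, c2, c3, c32, c39, c8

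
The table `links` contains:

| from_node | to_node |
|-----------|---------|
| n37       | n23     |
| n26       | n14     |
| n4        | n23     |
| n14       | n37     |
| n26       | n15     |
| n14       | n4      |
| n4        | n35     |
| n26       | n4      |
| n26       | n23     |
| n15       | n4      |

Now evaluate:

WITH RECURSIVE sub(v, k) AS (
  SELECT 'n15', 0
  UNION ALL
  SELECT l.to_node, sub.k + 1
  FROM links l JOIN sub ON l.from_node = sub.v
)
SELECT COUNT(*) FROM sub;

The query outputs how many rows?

4

Base: (n15, k=0).
Iteration 1: edges from {n15} -> (n4, k=1).
Iteration 2: edges from {n4} -> (n23, k=2), (n35, k=2).
Iteration 3: no outgoing edges from {n23,n35}; recursion stops.
Total rows emitted: 4.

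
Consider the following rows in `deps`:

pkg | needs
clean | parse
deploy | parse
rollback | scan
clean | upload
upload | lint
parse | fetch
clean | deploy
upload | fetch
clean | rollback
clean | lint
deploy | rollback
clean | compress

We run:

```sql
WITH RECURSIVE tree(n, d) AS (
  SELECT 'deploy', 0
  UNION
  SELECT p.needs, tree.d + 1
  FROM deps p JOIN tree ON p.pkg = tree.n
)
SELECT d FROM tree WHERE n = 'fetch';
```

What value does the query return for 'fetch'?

Base: (deploy, d=0).
Iteration 1: edges from {deploy} -> (parse, d=1), (rollback, d=1).
Iteration 2: edges from {parse,rollback} -> (fetch, d=2), (scan, d=2).
Iteration 3: no outgoing edges from {fetch,scan}; recursion stops.

2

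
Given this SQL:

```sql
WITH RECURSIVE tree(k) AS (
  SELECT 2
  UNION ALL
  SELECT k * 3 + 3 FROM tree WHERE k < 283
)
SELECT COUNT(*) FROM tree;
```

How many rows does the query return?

Base: k=2.
Iteration 1: 2 < 283 holds -> k = 2 * 3 + 3 = 9.
Iteration 2: 9 < 283 holds -> k = 9 * 3 + 3 = 30.
Iteration 3: 30 < 283 holds -> k = 30 * 3 + 3 = 93.
Iteration 4: 93 < 283 holds -> k = 93 * 3 + 3 = 282.
Iteration 5: 282 < 283 holds -> k = 282 * 3 + 3 = 849.
Iteration 6: 849 < 283 fails; recursion stops.
Total rows emitted: 6.

6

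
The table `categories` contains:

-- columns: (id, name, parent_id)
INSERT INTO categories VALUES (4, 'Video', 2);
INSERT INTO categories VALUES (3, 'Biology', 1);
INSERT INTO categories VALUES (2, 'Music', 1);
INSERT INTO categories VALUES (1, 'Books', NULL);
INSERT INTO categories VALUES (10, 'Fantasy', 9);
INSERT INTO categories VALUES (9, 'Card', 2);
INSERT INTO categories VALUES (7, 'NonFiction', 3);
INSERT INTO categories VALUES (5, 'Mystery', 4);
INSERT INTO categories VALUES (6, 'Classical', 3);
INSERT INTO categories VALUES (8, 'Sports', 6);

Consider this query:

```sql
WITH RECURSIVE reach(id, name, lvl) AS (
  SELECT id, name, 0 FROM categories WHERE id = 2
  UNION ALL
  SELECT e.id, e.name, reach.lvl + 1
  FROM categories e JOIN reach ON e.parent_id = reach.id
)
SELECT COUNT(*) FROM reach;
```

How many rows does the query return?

5

Base: id=2 (Music) at lvl 0.
Iteration 1: rows with parent_id in {2} -> Video (id 4, lvl 1), Card (id 9, lvl 1).
Iteration 2: rows with parent_id in {4,9} -> Mystery (id 5, lvl 2), Fantasy (id 10, lvl 2).
Iteration 3: no rows with parent_id in {5,10}; recursion stops.
Total rows emitted: 5.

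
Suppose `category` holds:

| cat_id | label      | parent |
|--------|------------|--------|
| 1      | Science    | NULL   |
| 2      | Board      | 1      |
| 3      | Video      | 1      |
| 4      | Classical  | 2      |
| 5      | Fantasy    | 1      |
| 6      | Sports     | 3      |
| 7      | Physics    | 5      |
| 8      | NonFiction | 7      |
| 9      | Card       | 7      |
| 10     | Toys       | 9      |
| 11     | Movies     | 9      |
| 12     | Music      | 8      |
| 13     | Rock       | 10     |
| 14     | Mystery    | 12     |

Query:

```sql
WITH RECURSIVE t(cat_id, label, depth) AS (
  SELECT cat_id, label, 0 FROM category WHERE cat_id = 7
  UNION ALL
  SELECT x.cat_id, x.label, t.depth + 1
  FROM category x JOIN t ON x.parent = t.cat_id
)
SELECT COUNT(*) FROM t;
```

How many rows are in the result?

Base: cat_id=7 (Physics) at depth 0.
Iteration 1: rows with parent in {7} -> NonFiction (id 8, depth 1), Card (id 9, depth 1).
Iteration 2: rows with parent in {8,9} -> Toys (id 10, depth 2), Movies (id 11, depth 2), Music (id 12, depth 2).
Iteration 3: rows with parent in {10,11,12} -> Rock (id 13, depth 3), Mystery (id 14, depth 3).
Iteration 4: no rows with parent in {13,14}; recursion stops.
Total rows emitted: 8.

8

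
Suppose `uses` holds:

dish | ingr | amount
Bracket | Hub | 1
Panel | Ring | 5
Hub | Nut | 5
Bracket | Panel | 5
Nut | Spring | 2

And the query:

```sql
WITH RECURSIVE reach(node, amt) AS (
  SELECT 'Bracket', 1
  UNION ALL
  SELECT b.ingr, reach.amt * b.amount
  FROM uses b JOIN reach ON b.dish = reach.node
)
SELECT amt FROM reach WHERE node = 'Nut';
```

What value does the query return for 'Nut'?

5

Base: (Bracket, amt=1).
Iteration 1: components of {Bracket} -> Hub = 1*1 = 1, Panel = 1*5 = 5.
Iteration 2: components of {Hub,Panel} -> Nut = 1*5 = 5, Ring = 5*5 = 25.
Iteration 3: components of {Nut,Ring} -> Spring = 5*2 = 10.
Iteration 4: no further components; recursion stops.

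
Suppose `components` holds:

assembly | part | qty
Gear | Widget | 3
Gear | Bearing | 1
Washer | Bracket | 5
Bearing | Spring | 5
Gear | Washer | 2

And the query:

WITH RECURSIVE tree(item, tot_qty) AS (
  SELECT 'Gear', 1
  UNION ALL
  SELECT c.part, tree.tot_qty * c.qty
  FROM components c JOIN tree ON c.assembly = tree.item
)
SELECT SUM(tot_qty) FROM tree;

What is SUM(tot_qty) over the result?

22

Base: (Gear, tot_qty=1).
Iteration 1: components of {Gear} -> Bearing = 1*1 = 1, Washer = 1*2 = 2, Widget = 1*3 = 3.
Iteration 2: components of {Bearing,Washer,Widget} -> Bracket = 2*5 = 10, Spring = 1*5 = 5.
Iteration 3: no further components; recursion stops.
SUM(tot_qty) = 1 + 1 + 2 + 3 + 5 + 10 = 22.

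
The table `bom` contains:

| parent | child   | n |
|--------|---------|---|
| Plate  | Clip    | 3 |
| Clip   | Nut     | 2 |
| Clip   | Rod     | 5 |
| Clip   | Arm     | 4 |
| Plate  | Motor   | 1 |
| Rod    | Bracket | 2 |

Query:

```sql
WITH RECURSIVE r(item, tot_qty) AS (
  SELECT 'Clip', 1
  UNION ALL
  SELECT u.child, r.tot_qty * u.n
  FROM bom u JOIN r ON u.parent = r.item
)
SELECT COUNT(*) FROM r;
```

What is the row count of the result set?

5

Base: (Clip, tot_qty=1).
Iteration 1: components of {Clip} -> Arm = 1*4 = 4, Nut = 1*2 = 2, Rod = 1*5 = 5.
Iteration 2: components of {Arm,Nut,Rod} -> Bracket = 5*2 = 10.
Iteration 3: no further components; recursion stops.
Total rows emitted: 5.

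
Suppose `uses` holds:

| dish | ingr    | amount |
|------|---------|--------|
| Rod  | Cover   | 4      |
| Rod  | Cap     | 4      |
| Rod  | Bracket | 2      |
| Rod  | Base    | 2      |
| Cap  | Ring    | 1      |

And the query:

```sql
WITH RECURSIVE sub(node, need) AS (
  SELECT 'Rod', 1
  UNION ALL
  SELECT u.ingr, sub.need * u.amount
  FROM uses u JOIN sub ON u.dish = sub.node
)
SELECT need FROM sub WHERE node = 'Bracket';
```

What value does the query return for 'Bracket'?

2

Base: (Rod, need=1).
Iteration 1: components of {Rod} -> Base = 1*2 = 2, Bracket = 1*2 = 2, Cap = 1*4 = 4, Cover = 1*4 = 4.
Iteration 2: components of {Base,Bracket,Cap,Cover} -> Ring = 4*1 = 4.
Iteration 3: no further components; recursion stops.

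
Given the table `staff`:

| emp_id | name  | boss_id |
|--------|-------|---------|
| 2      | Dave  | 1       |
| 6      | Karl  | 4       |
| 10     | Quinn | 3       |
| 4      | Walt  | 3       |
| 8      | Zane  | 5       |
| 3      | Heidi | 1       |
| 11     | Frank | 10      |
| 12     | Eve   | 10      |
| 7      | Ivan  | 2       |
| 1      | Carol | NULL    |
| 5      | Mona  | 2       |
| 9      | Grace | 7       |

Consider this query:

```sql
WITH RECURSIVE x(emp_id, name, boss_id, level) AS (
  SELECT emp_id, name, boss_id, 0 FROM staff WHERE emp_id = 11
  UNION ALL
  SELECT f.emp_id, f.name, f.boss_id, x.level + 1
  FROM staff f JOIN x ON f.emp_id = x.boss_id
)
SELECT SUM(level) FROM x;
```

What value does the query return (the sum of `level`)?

Base: emp_id=11 (Frank), boss_id=10, level 0.
Iteration 1: join on emp_id=10 -> Quinn (id 10, boss_id=3, level 1).
Iteration 2: join on emp_id=3 -> Heidi (id 3, boss_id=1, level 2).
Iteration 3: join on emp_id=1 -> Carol (id 1, boss_id=NULL, level 3).
Iteration 4: boss_id is NULL; no match; recursion stops.
SUM(level) = 0 + 1 + 2 + 3 = 6.

6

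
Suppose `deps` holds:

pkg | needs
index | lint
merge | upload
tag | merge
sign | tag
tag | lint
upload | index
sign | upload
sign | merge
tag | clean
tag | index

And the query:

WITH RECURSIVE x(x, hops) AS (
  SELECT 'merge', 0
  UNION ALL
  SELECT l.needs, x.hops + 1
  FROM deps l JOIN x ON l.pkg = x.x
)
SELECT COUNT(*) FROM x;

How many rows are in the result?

Base: (merge, hops=0).
Iteration 1: edges from {merge} -> (upload, hops=1).
Iteration 2: edges from {upload} -> (index, hops=2).
Iteration 3: edges from {index} -> (lint, hops=3).
Iteration 4: no outgoing edges from {lint}; recursion stops.
Total rows emitted: 4.

4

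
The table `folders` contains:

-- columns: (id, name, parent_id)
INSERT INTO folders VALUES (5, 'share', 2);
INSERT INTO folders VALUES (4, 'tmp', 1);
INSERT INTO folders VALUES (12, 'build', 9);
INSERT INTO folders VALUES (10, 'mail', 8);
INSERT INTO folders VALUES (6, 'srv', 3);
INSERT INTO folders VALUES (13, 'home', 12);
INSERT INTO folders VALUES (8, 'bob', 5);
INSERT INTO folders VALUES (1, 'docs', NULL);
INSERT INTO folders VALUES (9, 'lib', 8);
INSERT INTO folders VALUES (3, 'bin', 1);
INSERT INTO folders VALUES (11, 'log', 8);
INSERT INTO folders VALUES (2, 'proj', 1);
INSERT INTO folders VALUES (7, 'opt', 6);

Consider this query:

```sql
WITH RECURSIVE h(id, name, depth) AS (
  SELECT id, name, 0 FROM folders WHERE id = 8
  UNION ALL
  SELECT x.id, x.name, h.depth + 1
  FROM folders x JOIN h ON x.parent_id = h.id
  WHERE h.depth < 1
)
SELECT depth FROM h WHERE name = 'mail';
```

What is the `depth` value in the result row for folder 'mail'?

Base: id=8 (bob) at depth 0.
Iteration 1: rows with parent_id in {8} -> lib (id 9, depth 1), mail (id 10, depth 1), log (id 11, depth 1).
Iteration 2: depth < 1 fails for all current rows; recursion stops.

1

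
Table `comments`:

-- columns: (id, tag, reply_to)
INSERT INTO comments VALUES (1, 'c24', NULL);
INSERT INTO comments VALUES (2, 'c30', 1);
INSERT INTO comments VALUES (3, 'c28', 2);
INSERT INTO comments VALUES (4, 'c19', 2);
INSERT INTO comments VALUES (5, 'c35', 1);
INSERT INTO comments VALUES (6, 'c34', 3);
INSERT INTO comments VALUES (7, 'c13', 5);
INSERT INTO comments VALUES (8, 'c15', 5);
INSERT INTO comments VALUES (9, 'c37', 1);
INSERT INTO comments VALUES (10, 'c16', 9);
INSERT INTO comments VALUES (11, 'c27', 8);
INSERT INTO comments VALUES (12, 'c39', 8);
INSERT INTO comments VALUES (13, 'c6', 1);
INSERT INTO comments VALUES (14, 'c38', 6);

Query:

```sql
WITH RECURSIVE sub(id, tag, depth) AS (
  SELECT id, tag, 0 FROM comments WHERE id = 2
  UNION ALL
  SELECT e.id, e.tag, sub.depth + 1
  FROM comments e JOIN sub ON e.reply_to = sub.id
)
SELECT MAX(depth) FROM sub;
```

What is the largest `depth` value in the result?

Base: id=2 (c30) at depth 0.
Iteration 1: rows with reply_to in {2} -> c28 (id 3, depth 1), c19 (id 4, depth 1).
Iteration 2: rows with reply_to in {3,4} -> c34 (id 6, depth 2).
Iteration 3: rows with reply_to in {6} -> c38 (id 14, depth 3).
Iteration 4: no rows with reply_to in {14}; recursion stops.
depth values: 0, 1, 1, 2, 3; the maximum is 3.

3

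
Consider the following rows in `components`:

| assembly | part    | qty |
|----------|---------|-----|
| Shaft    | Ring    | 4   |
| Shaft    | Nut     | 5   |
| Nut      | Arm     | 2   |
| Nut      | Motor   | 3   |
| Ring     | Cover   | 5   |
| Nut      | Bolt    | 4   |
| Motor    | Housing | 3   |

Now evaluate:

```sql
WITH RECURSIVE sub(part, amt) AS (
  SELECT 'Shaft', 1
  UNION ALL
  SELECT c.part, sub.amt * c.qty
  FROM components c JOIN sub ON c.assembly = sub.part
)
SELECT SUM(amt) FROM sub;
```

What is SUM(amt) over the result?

Base: (Shaft, amt=1).
Iteration 1: components of {Shaft} -> Nut = 1*5 = 5, Ring = 1*4 = 4.
Iteration 2: components of {Nut,Ring} -> Arm = 5*2 = 10, Bolt = 5*4 = 20, Cover = 4*5 = 20, Motor = 5*3 = 15.
Iteration 3: components of {Arm,Bolt,Cover,Motor} -> Housing = 15*3 = 45.
Iteration 4: no further components; recursion stops.
SUM(amt) = 1 + 4 + 5 + 20 + 10 + 15 + 20 + 45 = 120.

120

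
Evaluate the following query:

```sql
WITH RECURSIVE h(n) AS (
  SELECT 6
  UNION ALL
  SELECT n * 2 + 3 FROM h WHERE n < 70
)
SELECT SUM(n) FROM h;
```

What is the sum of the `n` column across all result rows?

264

Base: n=6.
Iteration 1: 6 < 70 holds -> n = 6 * 2 + 3 = 15.
Iteration 2: 15 < 70 holds -> n = 15 * 2 + 3 = 33.
Iteration 3: 33 < 70 holds -> n = 33 * 2 + 3 = 69.
Iteration 4: 69 < 70 holds -> n = 69 * 2 + 3 = 141.
Iteration 5: 141 < 70 fails; recursion stops.
SUM(n) = 6 + 15 + 33 + 69 + 141 = 264.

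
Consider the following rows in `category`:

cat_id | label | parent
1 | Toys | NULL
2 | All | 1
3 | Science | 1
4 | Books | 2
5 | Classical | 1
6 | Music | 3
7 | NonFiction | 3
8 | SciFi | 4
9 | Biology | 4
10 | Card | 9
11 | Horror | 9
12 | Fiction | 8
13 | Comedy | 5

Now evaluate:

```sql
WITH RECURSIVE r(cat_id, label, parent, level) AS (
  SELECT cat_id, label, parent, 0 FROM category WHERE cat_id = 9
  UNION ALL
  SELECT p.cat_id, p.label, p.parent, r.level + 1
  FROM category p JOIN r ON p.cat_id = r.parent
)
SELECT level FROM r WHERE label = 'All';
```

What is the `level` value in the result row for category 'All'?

2

Base: cat_id=9 (Biology), parent=4, level 0.
Iteration 1: join on cat_id=4 -> Books (id 4, parent=2, level 1).
Iteration 2: join on cat_id=2 -> All (id 2, parent=1, level 2).
Iteration 3: join on cat_id=1 -> Toys (id 1, parent=NULL, level 3).
Iteration 4: parent is NULL; no match; recursion stops.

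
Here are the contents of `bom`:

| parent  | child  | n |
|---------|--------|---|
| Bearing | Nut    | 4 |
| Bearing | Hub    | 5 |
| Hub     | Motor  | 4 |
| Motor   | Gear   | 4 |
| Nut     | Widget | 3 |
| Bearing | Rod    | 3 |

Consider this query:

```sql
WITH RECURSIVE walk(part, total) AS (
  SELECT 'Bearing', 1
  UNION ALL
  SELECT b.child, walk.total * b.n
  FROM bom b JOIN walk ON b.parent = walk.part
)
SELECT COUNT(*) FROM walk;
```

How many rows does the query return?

7

Base: (Bearing, total=1).
Iteration 1: components of {Bearing} -> Hub = 1*5 = 5, Nut = 1*4 = 4, Rod = 1*3 = 3.
Iteration 2: components of {Hub,Nut,Rod} -> Motor = 5*4 = 20, Widget = 4*3 = 12.
Iteration 3: components of {Motor,Widget} -> Gear = 20*4 = 80.
Iteration 4: no further components; recursion stops.
Total rows emitted: 7.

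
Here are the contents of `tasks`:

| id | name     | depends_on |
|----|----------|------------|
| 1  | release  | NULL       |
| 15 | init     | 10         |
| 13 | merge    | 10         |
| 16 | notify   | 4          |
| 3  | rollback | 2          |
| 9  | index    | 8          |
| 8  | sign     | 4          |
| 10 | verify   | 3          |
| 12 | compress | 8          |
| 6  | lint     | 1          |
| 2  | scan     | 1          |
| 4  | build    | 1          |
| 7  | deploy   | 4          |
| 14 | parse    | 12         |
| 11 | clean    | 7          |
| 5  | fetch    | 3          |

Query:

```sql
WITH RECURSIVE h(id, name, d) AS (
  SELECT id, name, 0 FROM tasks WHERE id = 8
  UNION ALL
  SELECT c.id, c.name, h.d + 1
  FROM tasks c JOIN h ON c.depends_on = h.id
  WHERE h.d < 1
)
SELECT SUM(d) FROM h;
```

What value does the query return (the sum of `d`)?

Base: id=8 (sign) at d 0.
Iteration 1: rows with depends_on in {8} -> index (id 9, d 1), compress (id 12, d 1).
Iteration 2: d < 1 fails for all current rows; recursion stops.
SUM(d) = 0 + 1 + 1 = 2.

2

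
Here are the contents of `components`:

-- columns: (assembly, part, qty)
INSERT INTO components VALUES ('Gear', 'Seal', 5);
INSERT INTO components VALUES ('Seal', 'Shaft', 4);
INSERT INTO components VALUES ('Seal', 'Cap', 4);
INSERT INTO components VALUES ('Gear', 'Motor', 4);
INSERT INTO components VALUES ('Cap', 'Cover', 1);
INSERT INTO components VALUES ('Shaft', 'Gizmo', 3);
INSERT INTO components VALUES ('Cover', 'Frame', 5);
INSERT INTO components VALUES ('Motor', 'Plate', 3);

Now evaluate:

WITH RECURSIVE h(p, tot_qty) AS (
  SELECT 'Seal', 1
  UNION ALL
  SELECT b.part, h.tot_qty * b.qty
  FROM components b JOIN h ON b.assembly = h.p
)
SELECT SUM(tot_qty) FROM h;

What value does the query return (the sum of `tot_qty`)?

Base: (Seal, tot_qty=1).
Iteration 1: components of {Seal} -> Cap = 1*4 = 4, Shaft = 1*4 = 4.
Iteration 2: components of {Cap,Shaft} -> Cover = 4*1 = 4, Gizmo = 4*3 = 12.
Iteration 3: components of {Cover,Gizmo} -> Frame = 4*5 = 20.
Iteration 4: no further components; recursion stops.
SUM(tot_qty) = 1 + 4 + 4 + 12 + 4 + 20 = 45.

45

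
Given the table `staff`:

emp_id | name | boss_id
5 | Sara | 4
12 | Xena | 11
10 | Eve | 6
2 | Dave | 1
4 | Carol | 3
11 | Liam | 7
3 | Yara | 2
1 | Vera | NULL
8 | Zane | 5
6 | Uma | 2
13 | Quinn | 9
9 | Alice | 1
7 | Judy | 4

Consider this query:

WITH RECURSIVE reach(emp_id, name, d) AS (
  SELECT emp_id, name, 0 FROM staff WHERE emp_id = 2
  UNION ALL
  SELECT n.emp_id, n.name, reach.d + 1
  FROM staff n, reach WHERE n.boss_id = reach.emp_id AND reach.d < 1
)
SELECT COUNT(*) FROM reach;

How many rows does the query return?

3

Base: emp_id=2 (Dave) at d 0.
Iteration 1: rows with boss_id in {2} -> Yara (id 3, d 1), Uma (id 6, d 1).
Iteration 2: d < 1 fails for all current rows; recursion stops.
Total rows emitted: 3.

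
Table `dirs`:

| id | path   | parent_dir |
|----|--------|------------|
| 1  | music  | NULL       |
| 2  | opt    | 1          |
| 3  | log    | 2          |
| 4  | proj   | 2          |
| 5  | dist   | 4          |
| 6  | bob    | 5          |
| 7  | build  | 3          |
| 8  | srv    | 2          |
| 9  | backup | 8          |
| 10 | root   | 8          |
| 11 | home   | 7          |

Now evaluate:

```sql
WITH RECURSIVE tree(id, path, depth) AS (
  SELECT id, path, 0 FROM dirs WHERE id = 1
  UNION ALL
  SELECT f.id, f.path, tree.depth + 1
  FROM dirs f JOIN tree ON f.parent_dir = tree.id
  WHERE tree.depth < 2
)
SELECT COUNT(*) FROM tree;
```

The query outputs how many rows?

5

Base: id=1 (music) at depth 0.
Iteration 1: rows with parent_dir in {1} -> opt (id 2, depth 1).
Iteration 2: rows with parent_dir in {2} -> log (id 3, depth 2), proj (id 4, depth 2), srv (id 8, depth 2).
Iteration 3: depth < 2 fails for all current rows; recursion stops.
Total rows emitted: 5.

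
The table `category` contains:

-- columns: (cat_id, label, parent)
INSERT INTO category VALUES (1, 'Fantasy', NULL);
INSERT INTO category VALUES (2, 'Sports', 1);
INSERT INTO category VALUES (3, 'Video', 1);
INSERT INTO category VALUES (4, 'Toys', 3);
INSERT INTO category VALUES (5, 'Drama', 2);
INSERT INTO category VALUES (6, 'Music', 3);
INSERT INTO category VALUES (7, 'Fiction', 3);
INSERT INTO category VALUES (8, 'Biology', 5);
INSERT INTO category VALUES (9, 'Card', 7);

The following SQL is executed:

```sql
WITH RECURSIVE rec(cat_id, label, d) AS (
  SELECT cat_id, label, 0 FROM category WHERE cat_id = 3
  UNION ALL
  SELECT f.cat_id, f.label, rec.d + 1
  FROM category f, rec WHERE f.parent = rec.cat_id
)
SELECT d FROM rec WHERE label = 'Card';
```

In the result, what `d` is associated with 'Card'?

2

Base: cat_id=3 (Video) at d 0.
Iteration 1: rows with parent in {3} -> Toys (id 4, d 1), Music (id 6, d 1), Fiction (id 7, d 1).
Iteration 2: rows with parent in {4,6,7} -> Card (id 9, d 2).
Iteration 3: no rows with parent in {9}; recursion stops.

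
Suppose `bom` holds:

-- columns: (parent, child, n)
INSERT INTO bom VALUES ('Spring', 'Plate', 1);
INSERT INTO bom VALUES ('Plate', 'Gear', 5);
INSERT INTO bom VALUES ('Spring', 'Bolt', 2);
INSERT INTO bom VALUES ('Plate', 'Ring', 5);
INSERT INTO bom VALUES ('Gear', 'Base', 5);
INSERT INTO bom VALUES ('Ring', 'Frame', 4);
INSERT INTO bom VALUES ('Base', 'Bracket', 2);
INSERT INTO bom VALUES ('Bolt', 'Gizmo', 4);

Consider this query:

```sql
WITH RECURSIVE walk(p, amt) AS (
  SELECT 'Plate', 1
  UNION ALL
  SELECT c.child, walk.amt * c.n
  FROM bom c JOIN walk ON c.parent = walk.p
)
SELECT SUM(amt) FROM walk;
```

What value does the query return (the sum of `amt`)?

106

Base: (Plate, amt=1).
Iteration 1: components of {Plate} -> Gear = 1*5 = 5, Ring = 1*5 = 5.
Iteration 2: components of {Gear,Ring} -> Base = 5*5 = 25, Frame = 5*4 = 20.
Iteration 3: components of {Base,Frame} -> Bracket = 25*2 = 50.
Iteration 4: no further components; recursion stops.
SUM(amt) = 1 + 5 + 5 + 25 + 20 + 50 = 106.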